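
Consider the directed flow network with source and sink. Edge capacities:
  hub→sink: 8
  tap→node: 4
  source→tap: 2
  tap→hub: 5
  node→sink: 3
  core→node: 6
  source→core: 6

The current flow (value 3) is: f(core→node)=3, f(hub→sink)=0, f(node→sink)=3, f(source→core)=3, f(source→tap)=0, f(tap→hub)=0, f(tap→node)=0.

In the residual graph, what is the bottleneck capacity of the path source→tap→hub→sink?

Residual capacities along the path: source→tap: 2, tap→hub: 5, hub→sink: 8.
Minimum is 2.

2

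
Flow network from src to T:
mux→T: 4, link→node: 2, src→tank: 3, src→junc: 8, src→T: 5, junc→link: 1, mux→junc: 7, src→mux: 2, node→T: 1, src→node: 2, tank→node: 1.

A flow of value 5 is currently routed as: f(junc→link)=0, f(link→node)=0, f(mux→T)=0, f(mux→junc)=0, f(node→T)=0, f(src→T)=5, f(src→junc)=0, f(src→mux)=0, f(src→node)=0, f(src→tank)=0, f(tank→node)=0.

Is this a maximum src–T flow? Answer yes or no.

Residual path src→mux→T has bottleneck 2 > 0.
Pushing 2 along it raises the flow to 7, so the given flow is not maximum.

No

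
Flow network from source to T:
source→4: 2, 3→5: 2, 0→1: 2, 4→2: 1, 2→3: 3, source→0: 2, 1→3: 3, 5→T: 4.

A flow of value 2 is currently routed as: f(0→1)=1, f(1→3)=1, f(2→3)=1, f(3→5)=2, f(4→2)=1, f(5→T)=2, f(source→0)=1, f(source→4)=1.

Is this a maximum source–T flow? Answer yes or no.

Yes

Residual reachable from source: {0, 1, 2, 3, 4, source}; T is not reachable.
Saturated cut: 3→5 with total capacity 2 = current flow value. Flow is maximum.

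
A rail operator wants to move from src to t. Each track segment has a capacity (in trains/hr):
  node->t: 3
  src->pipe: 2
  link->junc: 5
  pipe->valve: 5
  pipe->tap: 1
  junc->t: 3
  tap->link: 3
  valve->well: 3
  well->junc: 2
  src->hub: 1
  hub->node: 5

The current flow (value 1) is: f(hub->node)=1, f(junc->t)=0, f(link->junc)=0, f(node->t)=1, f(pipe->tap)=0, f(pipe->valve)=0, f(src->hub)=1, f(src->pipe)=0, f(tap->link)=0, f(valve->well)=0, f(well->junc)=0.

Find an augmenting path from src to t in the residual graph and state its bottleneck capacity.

Residual along src->pipe->valve->well->junc->t: src->pipe: 2, pipe->valve: 5, valve->well: 3, well->junc: 2, junc->t: 3.
Bottleneck = min = 2.

src->pipe->valve->well->junc->t, bottleneck 2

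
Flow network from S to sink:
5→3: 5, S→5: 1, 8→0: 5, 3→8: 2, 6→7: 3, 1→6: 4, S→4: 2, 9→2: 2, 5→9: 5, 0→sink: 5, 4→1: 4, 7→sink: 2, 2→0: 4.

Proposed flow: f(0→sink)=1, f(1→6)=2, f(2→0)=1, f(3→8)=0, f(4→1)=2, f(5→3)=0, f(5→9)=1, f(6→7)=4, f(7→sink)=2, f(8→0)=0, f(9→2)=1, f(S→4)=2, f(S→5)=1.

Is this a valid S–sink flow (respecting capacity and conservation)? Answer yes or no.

Capacity violated on 6→7: flow 4 > capacity 3.

No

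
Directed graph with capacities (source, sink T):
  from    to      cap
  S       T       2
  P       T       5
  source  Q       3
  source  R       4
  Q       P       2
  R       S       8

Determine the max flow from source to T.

Augment source→Q→P→T: bottleneck 2. Total 2.
Augment source→R→S→T: bottleneck 2. Total 4.
No augmenting path remains in the residual graph.

4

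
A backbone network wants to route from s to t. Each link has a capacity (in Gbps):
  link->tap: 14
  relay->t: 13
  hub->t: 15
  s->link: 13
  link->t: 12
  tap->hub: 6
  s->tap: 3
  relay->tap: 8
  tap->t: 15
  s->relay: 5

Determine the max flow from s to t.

21

Augment s->link->t: bottleneck 12. Total 12.
Augment s->relay->t: bottleneck 5. Total 17.
Augment s->tap->t: bottleneck 3. Total 20.
Augment s->link->tap->t: bottleneck 1. Total 21.
No augmenting path remains in the residual graph.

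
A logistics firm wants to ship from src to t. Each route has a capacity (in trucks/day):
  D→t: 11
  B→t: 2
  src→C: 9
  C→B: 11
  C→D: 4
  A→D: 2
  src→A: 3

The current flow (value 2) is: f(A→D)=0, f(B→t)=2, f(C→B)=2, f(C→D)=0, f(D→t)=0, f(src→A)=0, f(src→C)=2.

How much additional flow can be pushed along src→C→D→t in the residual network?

4

Residual capacities along the path: src→C: 7, C→D: 4, D→t: 11.
Minimum is 4.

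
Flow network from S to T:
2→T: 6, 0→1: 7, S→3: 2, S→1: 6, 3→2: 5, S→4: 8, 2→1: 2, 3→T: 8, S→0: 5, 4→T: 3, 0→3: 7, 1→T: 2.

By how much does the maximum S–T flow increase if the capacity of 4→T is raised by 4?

4

Original max flow = 12.
After raising cap(4→T), augmenting paths through that edge carry 4 more units.
New max flow = 16. Increase = 4.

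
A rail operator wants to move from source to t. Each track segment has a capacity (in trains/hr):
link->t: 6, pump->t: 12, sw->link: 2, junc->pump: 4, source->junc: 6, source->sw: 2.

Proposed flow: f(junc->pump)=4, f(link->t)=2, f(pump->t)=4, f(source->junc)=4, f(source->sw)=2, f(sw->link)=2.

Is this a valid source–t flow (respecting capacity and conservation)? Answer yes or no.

Every edge has 0 ≤ f(e) ≤ cap(e).
At each intermediate node, inflow equals outflow.

Yes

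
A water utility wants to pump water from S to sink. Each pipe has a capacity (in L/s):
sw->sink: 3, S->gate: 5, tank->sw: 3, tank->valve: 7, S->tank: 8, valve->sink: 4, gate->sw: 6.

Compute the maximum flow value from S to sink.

7

Augment S->gate->sw->sink: bottleneck 3. Total 3.
Augment S->tank->valve->sink: bottleneck 4. Total 7.
No augmenting path remains in the residual graph.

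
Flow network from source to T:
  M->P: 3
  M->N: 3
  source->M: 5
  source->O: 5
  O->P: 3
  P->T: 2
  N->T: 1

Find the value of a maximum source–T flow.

Augment source->M->N->T: bottleneck 1. Total 1.
Augment source->M->P->T: bottleneck 2. Total 3.
No augmenting path remains in the residual graph.

3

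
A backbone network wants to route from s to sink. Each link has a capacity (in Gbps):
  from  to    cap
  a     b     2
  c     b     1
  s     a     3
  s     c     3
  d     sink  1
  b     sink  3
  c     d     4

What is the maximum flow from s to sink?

4

Augment s->c->d->sink: bottleneck 1. Total 1.
Augment s->c->b->sink: bottleneck 1. Total 2.
Augment s->a->b->sink: bottleneck 2. Total 4.
No augmenting path remains in the residual graph.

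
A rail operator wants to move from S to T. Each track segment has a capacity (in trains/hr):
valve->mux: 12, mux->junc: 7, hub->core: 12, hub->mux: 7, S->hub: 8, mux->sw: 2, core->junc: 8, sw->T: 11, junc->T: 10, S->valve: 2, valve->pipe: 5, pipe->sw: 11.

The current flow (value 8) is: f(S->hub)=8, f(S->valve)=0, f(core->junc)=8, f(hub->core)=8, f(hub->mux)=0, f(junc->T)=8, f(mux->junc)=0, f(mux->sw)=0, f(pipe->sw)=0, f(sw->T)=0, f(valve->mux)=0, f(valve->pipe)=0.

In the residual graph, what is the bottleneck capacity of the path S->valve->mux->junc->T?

2

Residual capacities along the path: S->valve: 2, valve->mux: 12, mux->junc: 7, junc->T: 2.
Minimum is 2.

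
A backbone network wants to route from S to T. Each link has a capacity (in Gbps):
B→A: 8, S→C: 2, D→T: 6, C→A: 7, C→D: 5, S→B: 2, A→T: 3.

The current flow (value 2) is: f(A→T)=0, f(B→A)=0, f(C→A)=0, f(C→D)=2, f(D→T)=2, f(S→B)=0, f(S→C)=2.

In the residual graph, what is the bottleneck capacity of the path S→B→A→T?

2

Residual capacities along the path: S→B: 2, B→A: 8, A→T: 3.
Minimum is 2.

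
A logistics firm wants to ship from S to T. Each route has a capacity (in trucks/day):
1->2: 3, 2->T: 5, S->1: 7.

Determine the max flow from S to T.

3

Augment S->1->2->T: bottleneck 3. Total 3.
No augmenting path remains in the residual graph.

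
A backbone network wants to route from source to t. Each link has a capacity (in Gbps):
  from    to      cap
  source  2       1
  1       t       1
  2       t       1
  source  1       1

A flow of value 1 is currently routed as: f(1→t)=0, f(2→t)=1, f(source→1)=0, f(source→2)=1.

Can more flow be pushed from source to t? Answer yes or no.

Yes

Residual path source→1→t has bottleneck 1 > 0.
Pushing 1 along it raises the flow to 2, so the given flow is not maximum.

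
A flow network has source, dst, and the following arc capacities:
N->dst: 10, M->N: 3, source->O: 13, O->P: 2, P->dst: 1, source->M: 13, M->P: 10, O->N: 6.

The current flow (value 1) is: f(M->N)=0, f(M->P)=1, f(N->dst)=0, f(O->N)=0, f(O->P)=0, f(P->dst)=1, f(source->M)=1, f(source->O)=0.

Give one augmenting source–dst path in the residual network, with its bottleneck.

Residual along source->M->N->dst: source->M: 12, M->N: 3, N->dst: 10.
Bottleneck = min = 3.

source->M->N->dst, bottleneck 3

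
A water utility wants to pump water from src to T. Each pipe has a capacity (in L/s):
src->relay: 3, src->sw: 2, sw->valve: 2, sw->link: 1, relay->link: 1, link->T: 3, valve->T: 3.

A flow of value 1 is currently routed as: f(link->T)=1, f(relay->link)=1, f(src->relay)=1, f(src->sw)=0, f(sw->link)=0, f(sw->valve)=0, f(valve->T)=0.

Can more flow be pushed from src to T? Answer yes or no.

Yes

Residual path src->sw->link->T has bottleneck 1 > 0.
Pushing 1 along it raises the flow to 2, so the given flow is not maximum.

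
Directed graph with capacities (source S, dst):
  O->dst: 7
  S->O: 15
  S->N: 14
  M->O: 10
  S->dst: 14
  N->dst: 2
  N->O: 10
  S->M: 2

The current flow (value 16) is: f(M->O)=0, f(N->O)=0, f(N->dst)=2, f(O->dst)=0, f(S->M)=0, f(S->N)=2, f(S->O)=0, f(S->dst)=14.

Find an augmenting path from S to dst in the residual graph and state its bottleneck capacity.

S->O->dst, bottleneck 7

Residual along S->O->dst: S->O: 15, O->dst: 7.
Bottleneck = min = 7.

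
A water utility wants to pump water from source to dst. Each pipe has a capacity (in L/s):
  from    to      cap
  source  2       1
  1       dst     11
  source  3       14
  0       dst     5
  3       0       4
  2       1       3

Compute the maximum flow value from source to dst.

Augment source→2→1→dst: bottleneck 1. Total 1.
Augment source→3→0→dst: bottleneck 4. Total 5.
No augmenting path remains in the residual graph.

5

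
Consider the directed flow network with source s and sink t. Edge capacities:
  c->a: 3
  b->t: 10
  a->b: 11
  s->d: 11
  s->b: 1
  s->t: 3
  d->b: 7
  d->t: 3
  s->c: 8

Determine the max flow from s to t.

16

Augment s->t: bottleneck 3. Total 3.
Augment s->d->t: bottleneck 3. Total 6.
Augment s->b->t: bottleneck 1. Total 7.
Augment s->d->b->t: bottleneck 7. Total 14.
Augment s->c->a->b->t: bottleneck 2. Total 16.
No augmenting path remains in the residual graph.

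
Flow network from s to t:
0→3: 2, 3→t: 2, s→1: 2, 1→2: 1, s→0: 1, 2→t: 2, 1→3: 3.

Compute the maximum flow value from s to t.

3

Augment s→1→2→t: bottleneck 1. Total 1.
Augment s→1→3→t: bottleneck 1. Total 2.
Augment s→0→3→t: bottleneck 1. Total 3.
No augmenting path remains in the residual graph.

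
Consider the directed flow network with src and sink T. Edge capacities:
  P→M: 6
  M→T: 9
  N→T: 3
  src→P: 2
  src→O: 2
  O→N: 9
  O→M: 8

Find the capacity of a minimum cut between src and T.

Max flow = 4 (via 2 augmenting paths).
In the residual at optimum, the set reachable from src is {src}.
Cut edges: src→O (cap 2), src→P (cap 2). Sum = 4.

4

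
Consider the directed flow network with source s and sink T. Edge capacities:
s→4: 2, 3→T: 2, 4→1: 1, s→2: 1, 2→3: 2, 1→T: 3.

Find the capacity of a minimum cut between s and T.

2

Max flow = 2 (via 2 augmenting paths).
In the residual at optimum, the set reachable from s is {4, s}.
Cut edges: 4→1 (cap 1), s→2 (cap 1). Sum = 2.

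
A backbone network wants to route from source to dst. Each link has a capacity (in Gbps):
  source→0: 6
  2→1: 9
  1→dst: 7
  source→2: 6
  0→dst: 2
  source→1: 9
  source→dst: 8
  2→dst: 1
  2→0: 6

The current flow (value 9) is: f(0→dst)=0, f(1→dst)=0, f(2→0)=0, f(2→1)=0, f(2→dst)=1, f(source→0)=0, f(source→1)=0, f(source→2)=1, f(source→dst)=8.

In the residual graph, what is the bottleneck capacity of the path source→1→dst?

7

Residual capacities along the path: source→1: 9, 1→dst: 7.
Minimum is 7.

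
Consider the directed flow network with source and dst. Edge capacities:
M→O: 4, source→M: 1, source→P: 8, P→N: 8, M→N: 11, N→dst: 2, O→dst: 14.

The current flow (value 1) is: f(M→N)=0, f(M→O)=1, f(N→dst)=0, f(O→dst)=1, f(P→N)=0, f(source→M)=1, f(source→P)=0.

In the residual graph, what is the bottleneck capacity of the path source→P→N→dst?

2

Residual capacities along the path: source→P: 8, P→N: 8, N→dst: 2.
Minimum is 2.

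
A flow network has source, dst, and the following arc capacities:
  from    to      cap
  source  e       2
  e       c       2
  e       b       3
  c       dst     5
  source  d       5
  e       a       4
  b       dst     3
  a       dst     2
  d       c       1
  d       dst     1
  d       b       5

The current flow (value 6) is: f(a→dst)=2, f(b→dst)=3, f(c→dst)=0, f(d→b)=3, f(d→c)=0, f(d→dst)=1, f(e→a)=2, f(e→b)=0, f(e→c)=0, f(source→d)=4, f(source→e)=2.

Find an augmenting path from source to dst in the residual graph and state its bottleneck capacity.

source→d→c→dst, bottleneck 1

Residual along source→d→c→dst: source→d: 1, d→c: 1, c→dst: 5.
Bottleneck = min = 1.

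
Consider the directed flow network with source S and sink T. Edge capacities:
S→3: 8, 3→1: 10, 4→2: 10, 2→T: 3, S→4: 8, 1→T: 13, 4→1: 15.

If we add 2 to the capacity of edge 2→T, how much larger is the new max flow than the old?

Original max flow = 16.
Edge 2→T does not cross the min cut (source side {S}), so extra capacity there cannot help.
New max flow = 16. Increase = 0.

0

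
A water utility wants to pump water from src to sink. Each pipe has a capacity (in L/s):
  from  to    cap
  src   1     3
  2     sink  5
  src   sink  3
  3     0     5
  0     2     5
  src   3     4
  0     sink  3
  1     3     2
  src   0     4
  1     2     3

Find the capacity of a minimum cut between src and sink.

Max flow = 11 (via 5 augmenting paths).
In the residual at optimum, the set reachable from src is {0, 1, 2, 3, src}.
Cut edges: src->sink (cap 3), 0->sink (cap 3), 2->sink (cap 5). Sum = 11.

11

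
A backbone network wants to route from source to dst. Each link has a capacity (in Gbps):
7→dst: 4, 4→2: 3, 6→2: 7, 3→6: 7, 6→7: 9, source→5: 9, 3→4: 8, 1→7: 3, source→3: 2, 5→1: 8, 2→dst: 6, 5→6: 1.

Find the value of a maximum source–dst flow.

Augment source→3→4→2→dst: bottleneck 2. Total 2.
Augment source→5→6→2→dst: bottleneck 1. Total 3.
Augment source→5→1→7→dst: bottleneck 3. Total 6.
No augmenting path remains in the residual graph.

6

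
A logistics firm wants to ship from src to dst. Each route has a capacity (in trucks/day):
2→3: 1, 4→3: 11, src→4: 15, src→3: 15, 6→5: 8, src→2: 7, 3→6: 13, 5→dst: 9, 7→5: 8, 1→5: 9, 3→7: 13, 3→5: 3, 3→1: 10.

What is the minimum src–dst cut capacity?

9

Max flow = 9 (via 2 augmenting paths).
In the residual at optimum, the set reachable from src is {1, 2, 3, 4, 5, 6, 7, src}.
Cut edges: 5→dst (cap 9). Sum = 9.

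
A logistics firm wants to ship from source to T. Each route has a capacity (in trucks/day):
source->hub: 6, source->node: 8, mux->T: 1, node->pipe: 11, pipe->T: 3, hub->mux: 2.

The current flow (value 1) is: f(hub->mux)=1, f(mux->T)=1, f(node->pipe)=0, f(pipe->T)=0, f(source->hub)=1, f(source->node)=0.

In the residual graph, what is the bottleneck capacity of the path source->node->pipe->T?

3

Residual capacities along the path: source->node: 8, node->pipe: 11, pipe->T: 3.
Minimum is 3.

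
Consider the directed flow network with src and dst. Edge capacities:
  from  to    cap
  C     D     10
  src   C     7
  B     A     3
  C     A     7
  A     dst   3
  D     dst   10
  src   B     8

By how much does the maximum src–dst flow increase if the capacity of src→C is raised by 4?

Original max flow = 10.
After raising cap(src→C), augmenting paths through that edge carry 3 more units.
New max flow = 13. Increase = 3.

3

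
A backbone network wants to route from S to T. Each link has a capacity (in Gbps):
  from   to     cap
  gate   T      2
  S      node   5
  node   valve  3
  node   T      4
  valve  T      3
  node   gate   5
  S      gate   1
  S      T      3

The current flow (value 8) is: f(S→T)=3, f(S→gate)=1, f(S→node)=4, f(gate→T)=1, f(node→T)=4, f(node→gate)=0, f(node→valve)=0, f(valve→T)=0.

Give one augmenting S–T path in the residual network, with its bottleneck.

S→node→valve→T, bottleneck 1

Residual along S→node→valve→T: S→node: 1, node→valve: 3, valve→T: 3.
Bottleneck = min = 1.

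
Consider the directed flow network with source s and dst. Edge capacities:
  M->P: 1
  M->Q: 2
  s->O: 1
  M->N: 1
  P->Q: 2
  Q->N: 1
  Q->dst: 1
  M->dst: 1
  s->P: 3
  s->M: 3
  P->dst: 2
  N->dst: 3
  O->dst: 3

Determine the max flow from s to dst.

Augment s->O->dst: bottleneck 1. Total 1.
Augment s->M->dst: bottleneck 1. Total 2.
Augment s->P->dst: bottleneck 2. Total 4.
Augment s->M->Q->dst: bottleneck 1. Total 5.
Augment s->M->N->dst: bottleneck 1. Total 6.
Augment s->P->Q->N->dst: bottleneck 1. Total 7.
No augmenting path remains in the residual graph.

7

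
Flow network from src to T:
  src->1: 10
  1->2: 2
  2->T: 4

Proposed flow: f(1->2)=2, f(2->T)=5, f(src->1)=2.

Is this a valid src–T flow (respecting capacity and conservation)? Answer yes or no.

Capacity violated on 2->T: flow 5 > capacity 4.

No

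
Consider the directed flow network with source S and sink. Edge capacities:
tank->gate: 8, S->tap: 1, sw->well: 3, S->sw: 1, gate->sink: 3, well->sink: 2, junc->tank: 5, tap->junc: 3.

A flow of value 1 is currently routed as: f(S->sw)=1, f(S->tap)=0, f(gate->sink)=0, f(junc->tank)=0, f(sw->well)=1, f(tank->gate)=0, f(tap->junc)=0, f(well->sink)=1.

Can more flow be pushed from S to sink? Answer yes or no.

Residual path S->tap->junc->tank->gate->sink has bottleneck 1 > 0.
Pushing 1 along it raises the flow to 2, so the given flow is not maximum.

Yes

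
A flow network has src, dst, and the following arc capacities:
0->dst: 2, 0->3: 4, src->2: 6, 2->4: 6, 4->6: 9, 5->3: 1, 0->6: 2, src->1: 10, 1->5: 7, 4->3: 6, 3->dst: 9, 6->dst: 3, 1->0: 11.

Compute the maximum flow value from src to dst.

14

Augment src->1->0->dst: bottleneck 2. Total 2.
Augment src->2->4->3->dst: bottleneck 6. Total 8.
Augment src->1->0->6->dst: bottleneck 2. Total 10.
Augment src->1->0->3->dst: bottleneck 3. Total 13.
Augment src->1->0->3->4->6->dst: bottleneck 1. Total 14.
No augmenting path remains in the residual graph.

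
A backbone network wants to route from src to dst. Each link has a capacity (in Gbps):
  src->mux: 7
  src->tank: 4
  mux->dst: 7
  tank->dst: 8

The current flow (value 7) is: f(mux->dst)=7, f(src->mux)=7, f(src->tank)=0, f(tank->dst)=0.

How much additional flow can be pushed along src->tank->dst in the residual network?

4

Residual capacities along the path: src->tank: 4, tank->dst: 8.
Minimum is 4.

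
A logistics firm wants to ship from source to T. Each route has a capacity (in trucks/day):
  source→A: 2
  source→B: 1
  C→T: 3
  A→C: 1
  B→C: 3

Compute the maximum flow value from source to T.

Augment source→B→C→T: bottleneck 1. Total 1.
Augment source→A→C→T: bottleneck 1. Total 2.
No augmenting path remains in the residual graph.

2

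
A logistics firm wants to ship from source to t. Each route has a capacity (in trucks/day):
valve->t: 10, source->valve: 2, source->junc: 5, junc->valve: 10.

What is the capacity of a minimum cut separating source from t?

7

Max flow = 7 (via 2 augmenting paths).
In the residual at optimum, the set reachable from source is {source}.
Cut edges: source->junc (cap 5), source->valve (cap 2). Sum = 7.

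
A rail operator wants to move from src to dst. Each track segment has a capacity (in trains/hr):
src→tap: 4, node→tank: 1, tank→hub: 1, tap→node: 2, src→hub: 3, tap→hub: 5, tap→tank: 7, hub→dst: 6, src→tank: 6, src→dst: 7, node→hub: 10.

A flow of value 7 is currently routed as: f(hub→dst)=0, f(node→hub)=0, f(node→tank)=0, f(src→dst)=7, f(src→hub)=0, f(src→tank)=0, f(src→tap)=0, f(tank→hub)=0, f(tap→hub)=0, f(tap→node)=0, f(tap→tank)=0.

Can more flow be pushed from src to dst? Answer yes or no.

Yes

Residual path src→hub→dst has bottleneck 3 > 0.
Pushing 3 along it raises the flow to 10, so the given flow is not maximum.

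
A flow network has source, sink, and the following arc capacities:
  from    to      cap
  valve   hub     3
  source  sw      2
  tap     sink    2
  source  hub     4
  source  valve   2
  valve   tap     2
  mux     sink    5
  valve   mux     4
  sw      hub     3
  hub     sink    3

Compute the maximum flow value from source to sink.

Augment source->hub->sink: bottleneck 3. Total 3.
Augment source->valve->mux->sink: bottleneck 2. Total 5.
No augmenting path remains in the residual graph.

5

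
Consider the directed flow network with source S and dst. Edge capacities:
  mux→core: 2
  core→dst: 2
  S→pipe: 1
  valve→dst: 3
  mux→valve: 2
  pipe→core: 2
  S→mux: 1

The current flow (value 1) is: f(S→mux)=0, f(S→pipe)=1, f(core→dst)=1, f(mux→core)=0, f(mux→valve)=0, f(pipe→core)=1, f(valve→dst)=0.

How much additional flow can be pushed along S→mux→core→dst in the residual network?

1

Residual capacities along the path: S→mux: 1, mux→core: 2, core→dst: 1.
Minimum is 1.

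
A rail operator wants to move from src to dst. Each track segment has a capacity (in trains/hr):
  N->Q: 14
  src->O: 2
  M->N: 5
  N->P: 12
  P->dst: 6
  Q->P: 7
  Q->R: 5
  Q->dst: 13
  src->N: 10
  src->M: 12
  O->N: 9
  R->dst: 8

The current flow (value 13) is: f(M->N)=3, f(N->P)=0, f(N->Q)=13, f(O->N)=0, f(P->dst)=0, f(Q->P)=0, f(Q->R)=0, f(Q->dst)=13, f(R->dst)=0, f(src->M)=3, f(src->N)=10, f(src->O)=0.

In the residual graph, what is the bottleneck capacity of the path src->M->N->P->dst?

Residual capacities along the path: src->M: 9, M->N: 2, N->P: 12, P->dst: 6.
Minimum is 2.

2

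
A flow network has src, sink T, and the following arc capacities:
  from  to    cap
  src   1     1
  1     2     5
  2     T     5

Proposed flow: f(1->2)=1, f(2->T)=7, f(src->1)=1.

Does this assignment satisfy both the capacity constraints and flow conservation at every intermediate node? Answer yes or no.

No

Capacity violated on 2->T: flow 7 > capacity 5.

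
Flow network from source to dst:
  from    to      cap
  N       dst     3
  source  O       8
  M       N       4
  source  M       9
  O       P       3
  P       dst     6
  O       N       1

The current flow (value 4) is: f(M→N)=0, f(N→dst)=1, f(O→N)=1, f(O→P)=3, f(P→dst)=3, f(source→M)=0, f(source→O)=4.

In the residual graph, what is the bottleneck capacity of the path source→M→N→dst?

2

Residual capacities along the path: source→M: 9, M→N: 4, N→dst: 2.
Minimum is 2.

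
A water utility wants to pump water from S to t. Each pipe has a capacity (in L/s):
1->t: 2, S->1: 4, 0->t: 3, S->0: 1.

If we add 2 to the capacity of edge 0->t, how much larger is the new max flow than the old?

0

Original max flow = 3.
Edge 0->t does not cross the min cut (source side {1, S}), so extra capacity there cannot help.
New max flow = 3. Increase = 0.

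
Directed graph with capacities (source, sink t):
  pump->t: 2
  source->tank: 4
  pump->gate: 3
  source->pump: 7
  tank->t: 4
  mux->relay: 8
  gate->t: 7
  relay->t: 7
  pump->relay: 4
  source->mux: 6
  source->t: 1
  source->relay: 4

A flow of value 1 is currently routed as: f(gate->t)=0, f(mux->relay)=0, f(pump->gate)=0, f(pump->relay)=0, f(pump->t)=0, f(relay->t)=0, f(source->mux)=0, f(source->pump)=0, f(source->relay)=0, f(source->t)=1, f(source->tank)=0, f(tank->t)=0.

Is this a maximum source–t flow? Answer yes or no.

No

Residual path source->pump->t has bottleneck 2 > 0.
Pushing 2 along it raises the flow to 3, so the given flow is not maximum.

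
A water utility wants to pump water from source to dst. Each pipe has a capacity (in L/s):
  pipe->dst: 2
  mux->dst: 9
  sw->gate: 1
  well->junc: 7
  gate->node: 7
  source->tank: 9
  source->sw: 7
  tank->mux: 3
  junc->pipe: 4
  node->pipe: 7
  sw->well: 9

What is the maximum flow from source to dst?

Augment source->tank->mux->dst: bottleneck 3. Total 3.
Augment source->sw->well->junc->pipe->dst: bottleneck 2. Total 5.
No augmenting path remains in the residual graph.

5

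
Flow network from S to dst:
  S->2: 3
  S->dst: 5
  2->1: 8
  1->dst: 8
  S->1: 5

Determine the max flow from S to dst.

Augment S->dst: bottleneck 5. Total 5.
Augment S->1->dst: bottleneck 5. Total 10.
Augment S->2->1->dst: bottleneck 3. Total 13.
No augmenting path remains in the residual graph.

13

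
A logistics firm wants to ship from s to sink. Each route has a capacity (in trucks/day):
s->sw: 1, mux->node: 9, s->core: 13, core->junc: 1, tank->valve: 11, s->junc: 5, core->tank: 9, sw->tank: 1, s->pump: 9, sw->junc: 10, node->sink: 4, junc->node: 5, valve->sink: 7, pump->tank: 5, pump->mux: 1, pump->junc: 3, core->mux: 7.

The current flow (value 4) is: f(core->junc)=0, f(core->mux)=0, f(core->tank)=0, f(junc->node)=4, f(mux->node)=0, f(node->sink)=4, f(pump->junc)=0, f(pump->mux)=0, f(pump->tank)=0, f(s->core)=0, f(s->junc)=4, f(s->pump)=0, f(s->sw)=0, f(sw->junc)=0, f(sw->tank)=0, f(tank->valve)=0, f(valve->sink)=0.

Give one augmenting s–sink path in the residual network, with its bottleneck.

Residual along s->core->tank->valve->sink: s->core: 13, core->tank: 9, tank->valve: 11, valve->sink: 7.
Bottleneck = min = 7.

s->core->tank->valve->sink, bottleneck 7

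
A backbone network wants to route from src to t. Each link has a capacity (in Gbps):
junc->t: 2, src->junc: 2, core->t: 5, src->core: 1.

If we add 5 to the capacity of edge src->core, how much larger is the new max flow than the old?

4

Original max flow = 3.
After raising cap(src->core), augmenting paths through that edge carry 4 more units.
New max flow = 7. Increase = 4.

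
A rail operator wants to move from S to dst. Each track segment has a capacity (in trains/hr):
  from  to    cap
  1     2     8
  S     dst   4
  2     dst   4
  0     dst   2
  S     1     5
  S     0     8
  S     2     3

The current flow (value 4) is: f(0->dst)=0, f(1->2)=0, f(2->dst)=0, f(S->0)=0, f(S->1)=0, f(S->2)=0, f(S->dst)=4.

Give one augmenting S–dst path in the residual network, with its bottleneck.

S->2->dst, bottleneck 3

Residual along S->2->dst: S->2: 3, 2->dst: 4.
Bottleneck = min = 3.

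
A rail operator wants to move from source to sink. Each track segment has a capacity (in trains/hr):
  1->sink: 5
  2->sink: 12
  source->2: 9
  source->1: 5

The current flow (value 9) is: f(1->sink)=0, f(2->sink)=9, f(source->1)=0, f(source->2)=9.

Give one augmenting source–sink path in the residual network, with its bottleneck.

source->1->sink, bottleneck 5

Residual along source->1->sink: source->1: 5, 1->sink: 5.
Bottleneck = min = 5.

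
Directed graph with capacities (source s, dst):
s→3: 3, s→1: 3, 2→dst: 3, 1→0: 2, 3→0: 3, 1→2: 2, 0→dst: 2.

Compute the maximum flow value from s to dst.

Augment s→3→0→dst: bottleneck 2. Total 2.
Augment s→1→2→dst: bottleneck 2. Total 4.
No augmenting path remains in the residual graph.

4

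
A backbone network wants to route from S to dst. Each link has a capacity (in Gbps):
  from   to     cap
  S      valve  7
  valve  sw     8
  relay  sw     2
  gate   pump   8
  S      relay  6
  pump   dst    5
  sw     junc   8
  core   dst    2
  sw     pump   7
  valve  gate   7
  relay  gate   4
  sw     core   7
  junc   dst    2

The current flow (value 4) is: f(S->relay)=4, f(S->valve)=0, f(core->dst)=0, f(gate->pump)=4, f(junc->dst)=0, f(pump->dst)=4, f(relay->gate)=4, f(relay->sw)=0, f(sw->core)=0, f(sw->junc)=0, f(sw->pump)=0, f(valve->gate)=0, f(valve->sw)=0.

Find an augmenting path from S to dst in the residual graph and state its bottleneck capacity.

Residual along S->relay->sw->junc->dst: S->relay: 2, relay->sw: 2, sw->junc: 8, junc->dst: 2.
Bottleneck = min = 2.

S->relay->sw->junc->dst, bottleneck 2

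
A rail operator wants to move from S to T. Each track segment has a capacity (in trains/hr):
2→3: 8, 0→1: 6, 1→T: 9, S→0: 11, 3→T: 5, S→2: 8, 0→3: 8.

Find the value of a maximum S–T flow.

Augment S→2→3→T: bottleneck 5. Total 5.
Augment S→0→1→T: bottleneck 6. Total 11.
No augmenting path remains in the residual graph.

11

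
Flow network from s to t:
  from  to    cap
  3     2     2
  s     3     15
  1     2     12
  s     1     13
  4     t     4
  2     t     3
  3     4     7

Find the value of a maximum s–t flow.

7

Augment s->1->2->t: bottleneck 3. Total 3.
Augment s->3->4->t: bottleneck 4. Total 7.
No augmenting path remains in the residual graph.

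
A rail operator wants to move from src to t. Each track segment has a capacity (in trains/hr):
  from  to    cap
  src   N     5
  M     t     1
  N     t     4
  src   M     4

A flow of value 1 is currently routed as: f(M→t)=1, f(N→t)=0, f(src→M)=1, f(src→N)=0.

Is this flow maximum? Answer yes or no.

No

Residual path src→N→t has bottleneck 4 > 0.
Pushing 4 along it raises the flow to 5, so the given flow is not maximum.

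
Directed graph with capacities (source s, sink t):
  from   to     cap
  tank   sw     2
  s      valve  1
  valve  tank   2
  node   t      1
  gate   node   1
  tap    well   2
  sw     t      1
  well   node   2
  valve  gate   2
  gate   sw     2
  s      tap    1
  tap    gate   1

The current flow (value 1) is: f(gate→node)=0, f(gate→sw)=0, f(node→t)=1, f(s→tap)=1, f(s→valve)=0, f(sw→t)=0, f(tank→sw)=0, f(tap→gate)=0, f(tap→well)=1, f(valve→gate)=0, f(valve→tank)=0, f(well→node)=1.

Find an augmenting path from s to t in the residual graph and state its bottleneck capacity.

s→valve→gate→sw→t, bottleneck 1

Residual along s→valve→gate→sw→t: s→valve: 1, valve→gate: 2, gate→sw: 2, sw→t: 1.
Bottleneck = min = 1.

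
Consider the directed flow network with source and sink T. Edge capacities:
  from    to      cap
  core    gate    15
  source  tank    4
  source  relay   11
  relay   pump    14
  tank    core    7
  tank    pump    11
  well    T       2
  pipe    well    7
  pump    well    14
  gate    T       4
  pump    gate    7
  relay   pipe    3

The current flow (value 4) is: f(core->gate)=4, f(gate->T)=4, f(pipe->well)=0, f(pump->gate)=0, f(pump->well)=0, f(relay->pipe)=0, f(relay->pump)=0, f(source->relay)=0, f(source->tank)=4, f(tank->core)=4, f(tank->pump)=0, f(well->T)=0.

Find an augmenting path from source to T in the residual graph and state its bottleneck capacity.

Residual along source->relay->pump->well->T: source->relay: 11, relay->pump: 14, pump->well: 14, well->T: 2.
Bottleneck = min = 2.

source->relay->pump->well->T, bottleneck 2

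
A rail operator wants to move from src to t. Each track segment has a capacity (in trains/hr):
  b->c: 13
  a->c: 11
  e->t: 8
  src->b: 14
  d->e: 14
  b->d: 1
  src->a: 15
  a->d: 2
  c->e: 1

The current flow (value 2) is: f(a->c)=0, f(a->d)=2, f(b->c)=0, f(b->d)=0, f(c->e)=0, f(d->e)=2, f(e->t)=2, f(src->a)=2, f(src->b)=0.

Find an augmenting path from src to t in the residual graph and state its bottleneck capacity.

Residual along src->a->c->e->t: src->a: 13, a->c: 11, c->e: 1, e->t: 6.
Bottleneck = min = 1.

src->a->c->e->t, bottleneck 1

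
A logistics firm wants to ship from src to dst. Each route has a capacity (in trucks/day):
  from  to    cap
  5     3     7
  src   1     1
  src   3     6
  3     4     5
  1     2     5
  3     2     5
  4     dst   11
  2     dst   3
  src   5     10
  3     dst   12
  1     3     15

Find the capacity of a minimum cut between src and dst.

Max flow = 14 (via 4 augmenting paths).
In the residual at optimum, the set reachable from src is {5, src}.
Cut edges: src->1 (cap 1), src->3 (cap 6), 5->3 (cap 7). Sum = 14.

14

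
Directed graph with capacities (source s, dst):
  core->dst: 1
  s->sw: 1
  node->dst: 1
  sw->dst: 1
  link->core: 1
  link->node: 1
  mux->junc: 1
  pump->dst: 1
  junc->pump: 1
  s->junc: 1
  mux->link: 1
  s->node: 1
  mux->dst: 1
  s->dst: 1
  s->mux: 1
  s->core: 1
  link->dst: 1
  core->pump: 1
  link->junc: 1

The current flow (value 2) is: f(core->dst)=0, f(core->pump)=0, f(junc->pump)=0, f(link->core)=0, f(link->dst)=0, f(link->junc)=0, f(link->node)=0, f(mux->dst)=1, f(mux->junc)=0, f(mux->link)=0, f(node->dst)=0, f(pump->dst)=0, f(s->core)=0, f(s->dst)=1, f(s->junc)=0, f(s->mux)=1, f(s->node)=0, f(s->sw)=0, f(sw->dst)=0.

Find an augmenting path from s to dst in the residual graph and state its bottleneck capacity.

s->core->dst, bottleneck 1

Residual along s->core->dst: s->core: 1, core->dst: 1.
Bottleneck = min = 1.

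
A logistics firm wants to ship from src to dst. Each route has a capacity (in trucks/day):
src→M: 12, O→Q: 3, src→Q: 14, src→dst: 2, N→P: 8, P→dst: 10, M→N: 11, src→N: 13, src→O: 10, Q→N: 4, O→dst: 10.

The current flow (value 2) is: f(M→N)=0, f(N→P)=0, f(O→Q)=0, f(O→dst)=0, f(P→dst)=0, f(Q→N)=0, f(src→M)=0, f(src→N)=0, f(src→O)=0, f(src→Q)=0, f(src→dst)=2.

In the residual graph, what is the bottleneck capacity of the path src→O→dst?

10

Residual capacities along the path: src→O: 10, O→dst: 10.
Minimum is 10.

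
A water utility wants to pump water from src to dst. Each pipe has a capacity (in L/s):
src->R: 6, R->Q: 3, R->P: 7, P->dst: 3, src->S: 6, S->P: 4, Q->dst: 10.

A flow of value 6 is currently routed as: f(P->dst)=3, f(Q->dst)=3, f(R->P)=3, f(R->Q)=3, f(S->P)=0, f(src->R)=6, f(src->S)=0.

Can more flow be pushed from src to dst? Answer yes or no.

No

Residual reachable from src: {P, R, S, src}; dst is not reachable.
Saturated cut: R->Q, P->dst with total capacity 6 = current flow value. Flow is maximum.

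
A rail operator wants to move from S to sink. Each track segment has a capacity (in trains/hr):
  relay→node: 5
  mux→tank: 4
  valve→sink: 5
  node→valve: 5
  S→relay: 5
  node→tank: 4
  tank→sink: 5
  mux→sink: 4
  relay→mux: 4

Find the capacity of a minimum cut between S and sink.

5

Max flow = 5 (via 2 augmenting paths).
In the residual at optimum, the set reachable from S is {S}.
Cut edges: S→relay (cap 5). Sum = 5.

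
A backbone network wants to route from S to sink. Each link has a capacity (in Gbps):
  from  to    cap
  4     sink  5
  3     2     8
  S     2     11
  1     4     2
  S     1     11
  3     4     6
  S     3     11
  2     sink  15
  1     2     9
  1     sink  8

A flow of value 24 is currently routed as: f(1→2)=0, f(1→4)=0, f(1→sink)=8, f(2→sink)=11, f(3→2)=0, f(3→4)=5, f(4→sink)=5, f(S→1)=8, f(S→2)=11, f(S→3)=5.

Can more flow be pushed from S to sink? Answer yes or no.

Yes

Residual path S→3→2→sink has bottleneck 4 > 0.
Pushing 4 along it raises the flow to 28, so the given flow is not maximum.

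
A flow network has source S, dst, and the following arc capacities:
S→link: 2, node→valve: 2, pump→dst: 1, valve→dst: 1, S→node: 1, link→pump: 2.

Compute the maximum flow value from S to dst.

2

Augment S→node→valve→dst: bottleneck 1. Total 1.
Augment S→link→pump→dst: bottleneck 1. Total 2.
No augmenting path remains in the residual graph.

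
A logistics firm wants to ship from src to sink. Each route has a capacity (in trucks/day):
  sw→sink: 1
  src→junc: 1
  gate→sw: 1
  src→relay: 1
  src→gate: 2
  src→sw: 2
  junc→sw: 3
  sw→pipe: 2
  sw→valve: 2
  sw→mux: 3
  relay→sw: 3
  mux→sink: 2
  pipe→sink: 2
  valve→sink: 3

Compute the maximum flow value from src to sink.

5

Augment src→sw→sink: bottleneck 1. Total 1.
Augment src→sw→pipe→sink: bottleneck 1. Total 2.
Augment src→relay→sw→pipe→sink: bottleneck 1. Total 3.
Augment src→junc→sw→mux→sink: bottleneck 1. Total 4.
Augment src→gate→sw→mux→sink: bottleneck 1. Total 5.
No augmenting path remains in the residual graph.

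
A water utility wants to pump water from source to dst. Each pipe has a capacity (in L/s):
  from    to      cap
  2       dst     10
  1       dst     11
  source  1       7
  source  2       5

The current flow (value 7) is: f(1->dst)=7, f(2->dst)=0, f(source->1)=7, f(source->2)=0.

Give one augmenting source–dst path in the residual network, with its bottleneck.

source->2->dst, bottleneck 5

Residual along source->2->dst: source->2: 5, 2->dst: 10.
Bottleneck = min = 5.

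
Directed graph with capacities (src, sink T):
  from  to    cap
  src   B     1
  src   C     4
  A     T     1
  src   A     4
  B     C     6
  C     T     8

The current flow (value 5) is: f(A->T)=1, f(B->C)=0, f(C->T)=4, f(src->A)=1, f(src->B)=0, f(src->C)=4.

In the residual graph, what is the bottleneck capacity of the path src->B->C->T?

1

Residual capacities along the path: src->B: 1, B->C: 6, C->T: 4.
Minimum is 1.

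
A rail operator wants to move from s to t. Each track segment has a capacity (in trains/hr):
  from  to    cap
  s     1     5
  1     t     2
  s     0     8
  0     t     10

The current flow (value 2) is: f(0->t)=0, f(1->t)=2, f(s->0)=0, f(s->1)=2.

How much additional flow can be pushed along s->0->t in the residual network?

Residual capacities along the path: s->0: 8, 0->t: 10.
Minimum is 8.

8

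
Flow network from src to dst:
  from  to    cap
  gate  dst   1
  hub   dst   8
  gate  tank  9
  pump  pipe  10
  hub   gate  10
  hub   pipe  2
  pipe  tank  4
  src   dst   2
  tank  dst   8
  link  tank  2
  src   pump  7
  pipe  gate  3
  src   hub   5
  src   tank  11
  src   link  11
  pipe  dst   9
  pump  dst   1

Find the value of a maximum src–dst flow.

22

Augment src→dst: bottleneck 2. Total 2.
Augment src→hub→dst: bottleneck 5. Total 7.
Augment src→pump→dst: bottleneck 1. Total 8.
Augment src→tank→dst: bottleneck 8. Total 16.
Augment src→pump→pipe→dst: bottleneck 6. Total 22.
No augmenting path remains in the residual graph.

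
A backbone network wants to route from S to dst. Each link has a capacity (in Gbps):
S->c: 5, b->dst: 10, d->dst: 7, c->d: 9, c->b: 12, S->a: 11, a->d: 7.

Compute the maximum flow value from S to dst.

12

Augment S->c->b->dst: bottleneck 5. Total 5.
Augment S->a->d->dst: bottleneck 7. Total 12.
No augmenting path remains in the residual graph.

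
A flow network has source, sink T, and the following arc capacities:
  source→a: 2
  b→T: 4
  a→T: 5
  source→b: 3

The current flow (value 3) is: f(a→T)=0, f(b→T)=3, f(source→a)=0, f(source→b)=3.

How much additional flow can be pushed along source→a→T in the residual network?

2

Residual capacities along the path: source→a: 2, a→T: 5.
Minimum is 2.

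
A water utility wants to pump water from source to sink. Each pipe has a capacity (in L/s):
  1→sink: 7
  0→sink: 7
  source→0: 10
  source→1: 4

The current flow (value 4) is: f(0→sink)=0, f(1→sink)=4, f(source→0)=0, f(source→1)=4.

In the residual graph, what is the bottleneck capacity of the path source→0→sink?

Residual capacities along the path: source→0: 10, 0→sink: 7.
Minimum is 7.

7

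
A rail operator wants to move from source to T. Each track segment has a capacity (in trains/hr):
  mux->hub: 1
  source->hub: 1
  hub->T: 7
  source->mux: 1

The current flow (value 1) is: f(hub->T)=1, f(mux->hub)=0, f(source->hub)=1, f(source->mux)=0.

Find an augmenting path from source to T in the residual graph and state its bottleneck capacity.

Residual along source->mux->hub->T: source->mux: 1, mux->hub: 1, hub->T: 6.
Bottleneck = min = 1.

source->mux->hub->T, bottleneck 1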